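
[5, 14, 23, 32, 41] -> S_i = 5 + 9*i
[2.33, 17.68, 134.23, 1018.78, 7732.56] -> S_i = 2.33*7.59^i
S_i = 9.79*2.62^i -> [9.79, 25.65, 67.2, 176.07, 461.3]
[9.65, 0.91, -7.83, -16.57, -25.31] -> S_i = 9.65 + -8.74*i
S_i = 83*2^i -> [83, 166, 332, 664, 1328]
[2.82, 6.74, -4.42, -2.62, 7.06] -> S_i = Random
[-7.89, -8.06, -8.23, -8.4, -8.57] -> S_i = -7.89 + -0.17*i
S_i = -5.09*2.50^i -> [-5.09, -12.72, -31.81, -79.53, -198.83]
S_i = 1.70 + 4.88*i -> [1.7, 6.58, 11.46, 16.34, 21.22]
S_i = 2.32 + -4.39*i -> [2.32, -2.07, -6.46, -10.85, -15.24]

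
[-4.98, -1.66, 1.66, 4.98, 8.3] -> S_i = -4.98 + 3.32*i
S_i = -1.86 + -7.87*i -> [-1.86, -9.73, -17.6, -25.47, -33.34]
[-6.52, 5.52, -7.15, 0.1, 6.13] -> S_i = Random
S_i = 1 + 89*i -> [1, 90, 179, 268, 357]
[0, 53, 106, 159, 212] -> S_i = 0 + 53*i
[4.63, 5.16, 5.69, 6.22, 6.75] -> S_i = 4.63 + 0.53*i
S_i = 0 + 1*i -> [0, 1, 2, 3, 4]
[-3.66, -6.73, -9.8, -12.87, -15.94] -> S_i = -3.66 + -3.07*i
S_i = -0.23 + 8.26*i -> [-0.23, 8.03, 16.29, 24.55, 32.81]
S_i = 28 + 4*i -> [28, 32, 36, 40, 44]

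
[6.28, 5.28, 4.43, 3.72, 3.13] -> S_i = 6.28*0.84^i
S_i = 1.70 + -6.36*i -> [1.7, -4.66, -11.02, -17.38, -23.74]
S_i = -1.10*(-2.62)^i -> [-1.1, 2.88, -7.55, 19.78, -51.83]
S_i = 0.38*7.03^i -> [0.38, 2.67, 18.78, 132.02, 928.12]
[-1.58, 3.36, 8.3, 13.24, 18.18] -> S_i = -1.58 + 4.94*i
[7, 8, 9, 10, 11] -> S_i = 7 + 1*i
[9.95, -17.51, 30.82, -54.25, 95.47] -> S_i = 9.95*(-1.76)^i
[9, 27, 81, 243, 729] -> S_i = 9*3^i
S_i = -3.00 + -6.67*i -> [-3.0, -9.67, -16.34, -23.01, -29.68]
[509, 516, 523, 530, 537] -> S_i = 509 + 7*i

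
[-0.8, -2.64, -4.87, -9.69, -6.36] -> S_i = Random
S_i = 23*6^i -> [23, 138, 828, 4968, 29808]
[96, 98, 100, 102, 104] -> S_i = 96 + 2*i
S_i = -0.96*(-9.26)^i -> [-0.96, 8.89, -82.32, 762.26, -7058.54]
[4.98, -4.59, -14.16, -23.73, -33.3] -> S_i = 4.98 + -9.57*i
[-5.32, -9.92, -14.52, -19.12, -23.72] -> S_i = -5.32 + -4.60*i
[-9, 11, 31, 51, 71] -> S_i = -9 + 20*i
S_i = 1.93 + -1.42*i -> [1.93, 0.51, -0.91, -2.33, -3.75]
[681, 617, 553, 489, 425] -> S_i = 681 + -64*i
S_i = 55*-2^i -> [55, -110, 220, -440, 880]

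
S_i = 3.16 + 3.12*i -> [3.16, 6.28, 9.4, 12.52, 15.64]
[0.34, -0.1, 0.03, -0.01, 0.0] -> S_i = 0.34*(-0.29)^i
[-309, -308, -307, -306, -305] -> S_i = -309 + 1*i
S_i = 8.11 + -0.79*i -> [8.11, 7.32, 6.53, 5.74, 4.95]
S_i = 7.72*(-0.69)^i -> [7.72, -5.33, 3.68, -2.54, 1.75]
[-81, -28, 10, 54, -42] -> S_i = Random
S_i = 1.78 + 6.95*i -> [1.78, 8.73, 15.68, 22.63, 29.58]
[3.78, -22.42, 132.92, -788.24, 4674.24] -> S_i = 3.78*(-5.93)^i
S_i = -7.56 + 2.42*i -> [-7.56, -5.14, -2.72, -0.3, 2.12]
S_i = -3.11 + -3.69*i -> [-3.11, -6.8, -10.49, -14.18, -17.87]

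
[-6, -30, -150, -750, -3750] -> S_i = -6*5^i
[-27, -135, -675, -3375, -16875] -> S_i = -27*5^i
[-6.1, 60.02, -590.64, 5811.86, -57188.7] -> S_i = -6.10*(-9.84)^i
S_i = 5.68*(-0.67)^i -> [5.68, -3.81, 2.55, -1.71, 1.14]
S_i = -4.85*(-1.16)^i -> [-4.85, 5.63, -6.53, 7.57, -8.78]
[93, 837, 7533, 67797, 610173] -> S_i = 93*9^i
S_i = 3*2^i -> [3, 6, 12, 24, 48]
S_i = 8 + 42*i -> [8, 50, 92, 134, 176]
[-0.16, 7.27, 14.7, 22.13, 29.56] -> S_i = -0.16 + 7.43*i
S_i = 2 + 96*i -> [2, 98, 194, 290, 386]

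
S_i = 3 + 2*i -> [3, 5, 7, 9, 11]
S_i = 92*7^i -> [92, 644, 4508, 31556, 220892]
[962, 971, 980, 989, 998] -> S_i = 962 + 9*i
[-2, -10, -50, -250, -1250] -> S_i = -2*5^i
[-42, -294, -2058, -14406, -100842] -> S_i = -42*7^i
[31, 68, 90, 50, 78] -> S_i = Random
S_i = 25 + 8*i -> [25, 33, 41, 49, 57]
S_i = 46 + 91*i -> [46, 137, 228, 319, 410]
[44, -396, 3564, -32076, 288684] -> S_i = 44*-9^i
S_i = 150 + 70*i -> [150, 220, 290, 360, 430]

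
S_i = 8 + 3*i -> [8, 11, 14, 17, 20]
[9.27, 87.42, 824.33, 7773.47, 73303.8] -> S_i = 9.27*9.43^i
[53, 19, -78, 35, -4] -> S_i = Random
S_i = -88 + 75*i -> [-88, -13, 62, 137, 212]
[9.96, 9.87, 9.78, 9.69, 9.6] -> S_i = 9.96 + -0.09*i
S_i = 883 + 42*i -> [883, 925, 967, 1009, 1051]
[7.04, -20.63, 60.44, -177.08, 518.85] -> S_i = 7.04*(-2.93)^i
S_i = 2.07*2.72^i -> [2.07, 5.63, 15.31, 41.66, 113.3]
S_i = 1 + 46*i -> [1, 47, 93, 139, 185]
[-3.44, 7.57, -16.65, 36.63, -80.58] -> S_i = -3.44*(-2.20)^i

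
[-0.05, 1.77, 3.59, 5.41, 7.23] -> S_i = -0.05 + 1.82*i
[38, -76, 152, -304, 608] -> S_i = 38*-2^i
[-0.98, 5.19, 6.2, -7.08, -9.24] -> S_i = Random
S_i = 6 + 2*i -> [6, 8, 10, 12, 14]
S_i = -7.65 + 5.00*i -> [-7.65, -2.65, 2.35, 7.35, 12.35]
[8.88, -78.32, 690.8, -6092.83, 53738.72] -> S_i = 8.88*(-8.82)^i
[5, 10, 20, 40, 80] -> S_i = 5*2^i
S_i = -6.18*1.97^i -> [-6.18, -12.17, -23.98, -47.25, -93.08]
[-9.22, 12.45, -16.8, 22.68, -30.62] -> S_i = -9.22*(-1.35)^i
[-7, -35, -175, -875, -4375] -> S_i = -7*5^i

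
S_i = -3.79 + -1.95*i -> [-3.79, -5.74, -7.69, -9.64, -11.59]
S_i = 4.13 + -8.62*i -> [4.13, -4.49, -13.11, -21.73, -30.35]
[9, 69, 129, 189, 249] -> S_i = 9 + 60*i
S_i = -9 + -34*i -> [-9, -43, -77, -111, -145]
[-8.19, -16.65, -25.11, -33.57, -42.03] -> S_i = -8.19 + -8.46*i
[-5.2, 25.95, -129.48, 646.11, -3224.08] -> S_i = -5.20*(-4.99)^i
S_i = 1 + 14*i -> [1, 15, 29, 43, 57]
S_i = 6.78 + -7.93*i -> [6.78, -1.15, -9.08, -17.01, -24.94]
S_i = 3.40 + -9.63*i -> [3.4, -6.23, -15.86, -25.49, -35.12]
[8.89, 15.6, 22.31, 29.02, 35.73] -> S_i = 8.89 + 6.71*i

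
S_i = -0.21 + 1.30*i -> [-0.21, 1.09, 2.39, 3.69, 4.99]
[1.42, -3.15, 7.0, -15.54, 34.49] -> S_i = 1.42*(-2.22)^i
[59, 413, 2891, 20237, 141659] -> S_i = 59*7^i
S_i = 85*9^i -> [85, 765, 6885, 61965, 557685]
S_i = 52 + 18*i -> [52, 70, 88, 106, 124]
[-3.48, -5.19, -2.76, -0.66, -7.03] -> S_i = Random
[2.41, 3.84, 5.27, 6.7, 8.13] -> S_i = 2.41 + 1.43*i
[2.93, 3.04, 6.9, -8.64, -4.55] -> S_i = Random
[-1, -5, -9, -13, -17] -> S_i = -1 + -4*i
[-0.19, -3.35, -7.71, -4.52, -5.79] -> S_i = Random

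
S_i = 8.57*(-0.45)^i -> [8.57, -3.86, 1.74, -0.78, 0.35]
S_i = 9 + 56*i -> [9, 65, 121, 177, 233]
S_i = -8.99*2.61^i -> [-8.99, -23.46, -61.24, -159.84, -417.18]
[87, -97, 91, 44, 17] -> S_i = Random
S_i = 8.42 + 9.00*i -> [8.42, 17.42, 26.42, 35.42, 44.42]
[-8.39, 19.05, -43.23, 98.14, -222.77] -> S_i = -8.39*(-2.27)^i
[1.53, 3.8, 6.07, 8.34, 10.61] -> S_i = 1.53 + 2.27*i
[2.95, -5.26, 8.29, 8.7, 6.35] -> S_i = Random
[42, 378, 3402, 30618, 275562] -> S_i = 42*9^i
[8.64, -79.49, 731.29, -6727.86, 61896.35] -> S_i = 8.64*(-9.20)^i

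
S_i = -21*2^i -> [-21, -42, -84, -168, -336]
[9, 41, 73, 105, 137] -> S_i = 9 + 32*i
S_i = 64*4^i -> [64, 256, 1024, 4096, 16384]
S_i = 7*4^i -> [7, 28, 112, 448, 1792]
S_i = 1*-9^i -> [1, -9, 81, -729, 6561]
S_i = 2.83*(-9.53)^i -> [2.83, -26.97, 257.02, -2449.43, 23343.07]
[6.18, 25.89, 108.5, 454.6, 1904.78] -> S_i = 6.18*4.19^i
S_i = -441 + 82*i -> [-441, -359, -277, -195, -113]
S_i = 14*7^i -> [14, 98, 686, 4802, 33614]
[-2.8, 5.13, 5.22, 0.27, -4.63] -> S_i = Random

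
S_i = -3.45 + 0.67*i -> [-3.45, -2.78, -2.11, -1.44, -0.77]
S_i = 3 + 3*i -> [3, 6, 9, 12, 15]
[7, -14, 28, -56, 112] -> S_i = 7*-2^i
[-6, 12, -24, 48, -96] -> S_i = -6*-2^i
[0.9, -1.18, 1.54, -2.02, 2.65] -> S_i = 0.90*(-1.31)^i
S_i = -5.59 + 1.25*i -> [-5.59, -4.34, -3.09, -1.84, -0.59]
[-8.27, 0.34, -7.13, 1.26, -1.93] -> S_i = Random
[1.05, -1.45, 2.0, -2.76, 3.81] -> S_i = 1.05*(-1.38)^i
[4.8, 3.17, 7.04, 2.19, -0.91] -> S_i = Random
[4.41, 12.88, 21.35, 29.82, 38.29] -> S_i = 4.41 + 8.47*i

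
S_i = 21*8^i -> [21, 168, 1344, 10752, 86016]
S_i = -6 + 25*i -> [-6, 19, 44, 69, 94]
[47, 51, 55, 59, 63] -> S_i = 47 + 4*i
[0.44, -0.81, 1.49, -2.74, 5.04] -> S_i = 0.44*(-1.84)^i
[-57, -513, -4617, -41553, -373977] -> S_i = -57*9^i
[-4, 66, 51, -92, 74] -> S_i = Random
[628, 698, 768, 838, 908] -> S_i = 628 + 70*i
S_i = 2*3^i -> [2, 6, 18, 54, 162]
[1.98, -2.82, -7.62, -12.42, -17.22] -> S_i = 1.98 + -4.80*i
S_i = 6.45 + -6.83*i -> [6.45, -0.38, -7.21, -14.04, -20.87]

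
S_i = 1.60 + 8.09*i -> [1.6, 9.69, 17.78, 25.87, 33.96]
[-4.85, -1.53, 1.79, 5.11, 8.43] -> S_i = -4.85 + 3.32*i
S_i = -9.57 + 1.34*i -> [-9.57, -8.23, -6.89, -5.55, -4.21]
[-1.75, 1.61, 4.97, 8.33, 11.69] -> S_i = -1.75 + 3.36*i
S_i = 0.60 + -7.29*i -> [0.6, -6.69, -13.98, -21.27, -28.56]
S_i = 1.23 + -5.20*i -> [1.23, -3.97, -9.17, -14.37, -19.57]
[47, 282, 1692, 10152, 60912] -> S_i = 47*6^i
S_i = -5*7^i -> [-5, -35, -245, -1715, -12005]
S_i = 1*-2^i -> [1, -2, 4, -8, 16]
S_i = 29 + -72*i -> [29, -43, -115, -187, -259]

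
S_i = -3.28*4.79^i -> [-3.28, -15.71, -75.26, -360.48, -1726.7]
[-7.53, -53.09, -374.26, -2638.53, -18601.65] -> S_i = -7.53*7.05^i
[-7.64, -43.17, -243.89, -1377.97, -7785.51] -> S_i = -7.64*5.65^i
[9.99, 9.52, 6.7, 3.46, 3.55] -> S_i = Random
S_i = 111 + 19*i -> [111, 130, 149, 168, 187]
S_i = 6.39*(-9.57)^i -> [6.39, -61.15, 585.23, -5600.63, 53598.0]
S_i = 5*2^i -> [5, 10, 20, 40, 80]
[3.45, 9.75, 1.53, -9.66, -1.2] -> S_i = Random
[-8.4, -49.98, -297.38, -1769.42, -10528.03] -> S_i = -8.40*5.95^i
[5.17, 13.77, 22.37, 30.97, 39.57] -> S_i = 5.17 + 8.60*i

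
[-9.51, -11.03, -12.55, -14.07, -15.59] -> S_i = -9.51 + -1.52*i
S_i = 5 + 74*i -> [5, 79, 153, 227, 301]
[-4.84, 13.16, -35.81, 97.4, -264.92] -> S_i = -4.84*(-2.72)^i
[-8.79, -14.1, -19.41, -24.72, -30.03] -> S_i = -8.79 + -5.31*i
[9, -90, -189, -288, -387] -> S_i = 9 + -99*i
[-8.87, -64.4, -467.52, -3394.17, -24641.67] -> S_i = -8.87*7.26^i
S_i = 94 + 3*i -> [94, 97, 100, 103, 106]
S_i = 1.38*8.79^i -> [1.38, 12.13, 106.62, 937.23, 8238.24]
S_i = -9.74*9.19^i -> [-9.74, -89.51, -822.6, -7559.72, -69473.79]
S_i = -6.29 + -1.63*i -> [-6.29, -7.92, -9.55, -11.18, -12.81]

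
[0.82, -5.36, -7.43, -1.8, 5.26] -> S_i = Random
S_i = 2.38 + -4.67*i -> [2.38, -2.29, -6.96, -11.63, -16.3]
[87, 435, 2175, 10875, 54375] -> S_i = 87*5^i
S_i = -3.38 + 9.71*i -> [-3.38, 6.33, 16.04, 25.75, 35.46]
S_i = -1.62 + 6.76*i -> [-1.62, 5.14, 11.9, 18.66, 25.42]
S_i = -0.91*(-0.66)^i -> [-0.91, 0.6, -0.4, 0.26, -0.17]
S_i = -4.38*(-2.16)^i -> [-4.38, 9.46, -20.44, 44.14, -95.34]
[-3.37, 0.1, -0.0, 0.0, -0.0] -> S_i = -3.37*(-0.03)^i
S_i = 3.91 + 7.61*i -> [3.91, 11.52, 19.13, 26.74, 34.35]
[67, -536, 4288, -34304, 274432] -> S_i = 67*-8^i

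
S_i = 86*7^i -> [86, 602, 4214, 29498, 206486]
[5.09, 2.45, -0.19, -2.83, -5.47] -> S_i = 5.09 + -2.64*i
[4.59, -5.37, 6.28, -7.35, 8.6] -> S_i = 4.59*(-1.17)^i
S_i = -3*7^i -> [-3, -21, -147, -1029, -7203]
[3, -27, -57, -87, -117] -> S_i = 3 + -30*i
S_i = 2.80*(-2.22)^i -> [2.8, -6.22, 13.8, -30.63, 68.01]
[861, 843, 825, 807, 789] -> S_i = 861 + -18*i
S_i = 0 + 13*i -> [0, 13, 26, 39, 52]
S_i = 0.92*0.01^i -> [0.92, 0.01, 0.0, 0.0, 0.0]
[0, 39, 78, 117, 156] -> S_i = 0 + 39*i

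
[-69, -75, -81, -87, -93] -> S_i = -69 + -6*i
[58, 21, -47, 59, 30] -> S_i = Random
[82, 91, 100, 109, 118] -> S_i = 82 + 9*i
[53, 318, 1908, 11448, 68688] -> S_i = 53*6^i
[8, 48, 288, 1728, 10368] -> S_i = 8*6^i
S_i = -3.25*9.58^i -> [-3.25, -31.14, -298.27, -2857.46, -27374.45]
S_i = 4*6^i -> [4, 24, 144, 864, 5184]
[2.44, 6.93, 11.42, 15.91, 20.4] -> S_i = 2.44 + 4.49*i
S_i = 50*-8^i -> [50, -400, 3200, -25600, 204800]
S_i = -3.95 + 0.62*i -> [-3.95, -3.33, -2.71, -2.09, -1.47]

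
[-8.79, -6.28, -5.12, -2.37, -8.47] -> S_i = Random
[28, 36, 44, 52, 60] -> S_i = 28 + 8*i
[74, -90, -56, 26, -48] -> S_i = Random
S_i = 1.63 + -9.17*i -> [1.63, -7.54, -16.71, -25.88, -35.05]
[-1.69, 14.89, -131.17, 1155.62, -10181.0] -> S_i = -1.69*(-8.81)^i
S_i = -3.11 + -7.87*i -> [-3.11, -10.98, -18.85, -26.72, -34.59]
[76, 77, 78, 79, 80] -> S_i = 76 + 1*i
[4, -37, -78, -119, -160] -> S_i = 4 + -41*i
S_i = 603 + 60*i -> [603, 663, 723, 783, 843]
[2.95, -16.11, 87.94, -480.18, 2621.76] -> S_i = 2.95*(-5.46)^i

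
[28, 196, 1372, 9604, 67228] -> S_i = 28*7^i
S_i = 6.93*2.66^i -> [6.93, 18.43, 49.03, 130.43, 346.94]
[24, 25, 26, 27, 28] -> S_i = 24 + 1*i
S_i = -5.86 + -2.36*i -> [-5.86, -8.22, -10.58, -12.94, -15.3]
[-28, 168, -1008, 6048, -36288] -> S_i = -28*-6^i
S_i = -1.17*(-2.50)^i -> [-1.17, 2.92, -7.31, 18.28, -45.7]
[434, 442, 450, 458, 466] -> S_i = 434 + 8*i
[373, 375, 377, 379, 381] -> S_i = 373 + 2*i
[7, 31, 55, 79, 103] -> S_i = 7 + 24*i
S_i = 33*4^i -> [33, 132, 528, 2112, 8448]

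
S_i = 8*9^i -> [8, 72, 648, 5832, 52488]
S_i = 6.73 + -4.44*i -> [6.73, 2.29, -2.15, -6.59, -11.03]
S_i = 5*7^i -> [5, 35, 245, 1715, 12005]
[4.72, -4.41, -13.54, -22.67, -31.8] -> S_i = 4.72 + -9.13*i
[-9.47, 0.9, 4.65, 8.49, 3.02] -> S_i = Random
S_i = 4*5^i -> [4, 20, 100, 500, 2500]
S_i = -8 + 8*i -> [-8, 0, 8, 16, 24]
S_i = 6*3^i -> [6, 18, 54, 162, 486]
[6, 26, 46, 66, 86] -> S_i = 6 + 20*i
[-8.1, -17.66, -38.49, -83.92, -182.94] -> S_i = -8.10*2.18^i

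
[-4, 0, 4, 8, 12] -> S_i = -4 + 4*i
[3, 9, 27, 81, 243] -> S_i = 3*3^i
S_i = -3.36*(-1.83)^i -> [-3.36, 6.15, -11.25, 20.59, -37.68]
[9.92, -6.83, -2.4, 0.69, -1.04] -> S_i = Random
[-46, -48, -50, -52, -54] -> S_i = -46 + -2*i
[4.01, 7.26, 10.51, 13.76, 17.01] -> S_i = 4.01 + 3.25*i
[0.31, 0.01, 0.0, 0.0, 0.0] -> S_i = 0.31*0.04^i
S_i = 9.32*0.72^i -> [9.32, 6.71, 4.83, 3.48, 2.5]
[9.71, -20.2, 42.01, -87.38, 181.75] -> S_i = 9.71*(-2.08)^i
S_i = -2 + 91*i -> [-2, 89, 180, 271, 362]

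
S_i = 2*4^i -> [2, 8, 32, 128, 512]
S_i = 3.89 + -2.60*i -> [3.89, 1.29, -1.31, -3.91, -6.51]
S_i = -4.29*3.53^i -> [-4.29, -15.14, -53.46, -188.7, -666.13]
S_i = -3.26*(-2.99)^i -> [-3.26, 9.75, -29.14, 87.14, -260.56]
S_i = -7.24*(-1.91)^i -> [-7.24, 13.83, -26.41, 50.45, -96.35]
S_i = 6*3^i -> [6, 18, 54, 162, 486]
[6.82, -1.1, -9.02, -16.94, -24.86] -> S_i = 6.82 + -7.92*i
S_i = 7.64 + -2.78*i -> [7.64, 4.86, 2.08, -0.7, -3.48]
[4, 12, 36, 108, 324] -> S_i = 4*3^i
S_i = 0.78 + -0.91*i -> [0.78, -0.13, -1.04, -1.95, -2.86]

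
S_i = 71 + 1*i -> [71, 72, 73, 74, 75]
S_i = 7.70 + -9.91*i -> [7.7, -2.21, -12.12, -22.03, -31.94]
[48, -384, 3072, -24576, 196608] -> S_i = 48*-8^i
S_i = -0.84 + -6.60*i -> [-0.84, -7.44, -14.04, -20.64, -27.24]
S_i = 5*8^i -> [5, 40, 320, 2560, 20480]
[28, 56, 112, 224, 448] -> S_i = 28*2^i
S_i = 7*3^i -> [7, 21, 63, 189, 567]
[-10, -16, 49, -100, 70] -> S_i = Random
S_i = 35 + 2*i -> [35, 37, 39, 41, 43]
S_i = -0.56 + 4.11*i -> [-0.56, 3.55, 7.66, 11.77, 15.88]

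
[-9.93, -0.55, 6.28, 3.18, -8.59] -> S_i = Random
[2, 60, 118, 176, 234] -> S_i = 2 + 58*i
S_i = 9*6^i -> [9, 54, 324, 1944, 11664]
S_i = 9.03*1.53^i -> [9.03, 13.82, 21.14, 32.34, 49.48]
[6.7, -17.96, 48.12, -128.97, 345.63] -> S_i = 6.70*(-2.68)^i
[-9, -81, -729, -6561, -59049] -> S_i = -9*9^i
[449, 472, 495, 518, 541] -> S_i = 449 + 23*i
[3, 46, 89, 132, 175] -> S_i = 3 + 43*i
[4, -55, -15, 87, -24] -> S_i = Random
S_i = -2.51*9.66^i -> [-2.51, -24.25, -234.22, -2262.59, -21856.58]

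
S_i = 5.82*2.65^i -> [5.82, 15.42, 40.87, 108.31, 287.02]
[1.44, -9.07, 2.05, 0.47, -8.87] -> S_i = Random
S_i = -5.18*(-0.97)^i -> [-5.18, 5.02, -4.87, 4.73, -4.59]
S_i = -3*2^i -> [-3, -6, -12, -24, -48]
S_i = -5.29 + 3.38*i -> [-5.29, -1.91, 1.47, 4.85, 8.23]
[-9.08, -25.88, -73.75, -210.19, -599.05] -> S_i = -9.08*2.85^i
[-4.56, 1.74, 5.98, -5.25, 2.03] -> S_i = Random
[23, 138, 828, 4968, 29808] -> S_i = 23*6^i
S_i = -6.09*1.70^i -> [-6.09, -10.35, -17.6, -29.92, -50.86]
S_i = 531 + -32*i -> [531, 499, 467, 435, 403]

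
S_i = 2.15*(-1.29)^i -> [2.15, -2.77, 3.58, -4.62, 5.95]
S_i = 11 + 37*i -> [11, 48, 85, 122, 159]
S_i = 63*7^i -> [63, 441, 3087, 21609, 151263]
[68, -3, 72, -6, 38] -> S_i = Random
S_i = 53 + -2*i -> [53, 51, 49, 47, 45]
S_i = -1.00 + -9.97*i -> [-1.0, -10.97, -20.94, -30.91, -40.88]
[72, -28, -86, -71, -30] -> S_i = Random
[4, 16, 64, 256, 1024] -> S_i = 4*4^i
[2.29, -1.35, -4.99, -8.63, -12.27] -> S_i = 2.29 + -3.64*i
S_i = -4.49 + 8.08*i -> [-4.49, 3.59, 11.67, 19.75, 27.83]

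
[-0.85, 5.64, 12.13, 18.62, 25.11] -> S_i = -0.85 + 6.49*i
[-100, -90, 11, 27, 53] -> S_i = Random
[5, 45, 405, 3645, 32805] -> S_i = 5*9^i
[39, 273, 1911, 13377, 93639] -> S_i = 39*7^i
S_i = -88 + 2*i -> [-88, -86, -84, -82, -80]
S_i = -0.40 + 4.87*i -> [-0.4, 4.47, 9.34, 14.21, 19.08]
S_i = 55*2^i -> [55, 110, 220, 440, 880]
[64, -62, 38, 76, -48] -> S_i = Random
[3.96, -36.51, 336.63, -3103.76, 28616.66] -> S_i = 3.96*(-9.22)^i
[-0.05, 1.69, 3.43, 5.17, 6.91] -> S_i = -0.05 + 1.74*i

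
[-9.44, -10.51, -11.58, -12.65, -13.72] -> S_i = -9.44 + -1.07*i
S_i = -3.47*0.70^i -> [-3.47, -2.43, -1.7, -1.19, -0.83]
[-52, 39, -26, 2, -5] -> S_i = Random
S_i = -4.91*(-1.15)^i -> [-4.91, 5.65, -6.49, 7.47, -8.59]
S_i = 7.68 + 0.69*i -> [7.68, 8.37, 9.06, 9.75, 10.44]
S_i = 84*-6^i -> [84, -504, 3024, -18144, 108864]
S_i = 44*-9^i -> [44, -396, 3564, -32076, 288684]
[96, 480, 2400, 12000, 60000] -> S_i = 96*5^i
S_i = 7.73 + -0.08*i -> [7.73, 7.65, 7.57, 7.49, 7.41]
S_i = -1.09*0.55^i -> [-1.09, -0.6, -0.33, -0.18, -0.1]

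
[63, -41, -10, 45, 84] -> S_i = Random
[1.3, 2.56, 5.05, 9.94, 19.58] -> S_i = 1.30*1.97^i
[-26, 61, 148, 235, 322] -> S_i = -26 + 87*i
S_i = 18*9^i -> [18, 162, 1458, 13122, 118098]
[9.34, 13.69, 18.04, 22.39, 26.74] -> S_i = 9.34 + 4.35*i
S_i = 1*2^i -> [1, 2, 4, 8, 16]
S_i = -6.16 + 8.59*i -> [-6.16, 2.43, 11.02, 19.61, 28.2]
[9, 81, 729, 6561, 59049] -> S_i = 9*9^i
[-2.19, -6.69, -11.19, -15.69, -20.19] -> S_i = -2.19 + -4.50*i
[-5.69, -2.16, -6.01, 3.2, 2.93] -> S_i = Random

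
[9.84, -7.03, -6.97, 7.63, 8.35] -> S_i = Random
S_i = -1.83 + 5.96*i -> [-1.83, 4.13, 10.09, 16.05, 22.01]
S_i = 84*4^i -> [84, 336, 1344, 5376, 21504]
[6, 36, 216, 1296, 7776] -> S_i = 6*6^i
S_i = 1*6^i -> [1, 6, 36, 216, 1296]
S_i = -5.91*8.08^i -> [-5.91, -47.75, -385.84, -3117.61, -25190.28]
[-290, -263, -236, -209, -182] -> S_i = -290 + 27*i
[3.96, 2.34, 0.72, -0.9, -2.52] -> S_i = 3.96 + -1.62*i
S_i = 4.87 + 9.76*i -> [4.87, 14.63, 24.39, 34.15, 43.91]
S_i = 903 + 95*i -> [903, 998, 1093, 1188, 1283]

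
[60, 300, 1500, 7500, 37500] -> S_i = 60*5^i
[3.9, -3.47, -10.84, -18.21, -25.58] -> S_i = 3.90 + -7.37*i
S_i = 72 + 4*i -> [72, 76, 80, 84, 88]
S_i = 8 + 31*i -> [8, 39, 70, 101, 132]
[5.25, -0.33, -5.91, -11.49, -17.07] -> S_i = 5.25 + -5.58*i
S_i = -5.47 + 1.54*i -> [-5.47, -3.93, -2.39, -0.85, 0.69]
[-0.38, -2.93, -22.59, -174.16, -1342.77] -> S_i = -0.38*7.71^i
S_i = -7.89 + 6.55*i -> [-7.89, -1.34, 5.21, 11.76, 18.31]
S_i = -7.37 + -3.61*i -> [-7.37, -10.98, -14.59, -18.2, -21.81]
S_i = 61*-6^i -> [61, -366, 2196, -13176, 79056]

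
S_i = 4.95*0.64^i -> [4.95, 3.17, 2.03, 1.3, 0.83]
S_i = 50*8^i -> [50, 400, 3200, 25600, 204800]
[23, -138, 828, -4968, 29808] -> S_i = 23*-6^i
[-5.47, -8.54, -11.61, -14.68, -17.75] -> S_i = -5.47 + -3.07*i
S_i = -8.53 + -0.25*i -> [-8.53, -8.78, -9.03, -9.28, -9.53]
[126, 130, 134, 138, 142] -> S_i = 126 + 4*i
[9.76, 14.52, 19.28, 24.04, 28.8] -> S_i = 9.76 + 4.76*i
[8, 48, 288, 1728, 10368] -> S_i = 8*6^i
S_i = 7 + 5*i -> [7, 12, 17, 22, 27]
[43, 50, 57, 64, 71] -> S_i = 43 + 7*i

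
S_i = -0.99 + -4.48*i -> [-0.99, -5.47, -9.95, -14.43, -18.91]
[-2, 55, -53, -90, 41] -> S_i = Random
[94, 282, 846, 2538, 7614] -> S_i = 94*3^i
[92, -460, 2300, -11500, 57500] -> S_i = 92*-5^i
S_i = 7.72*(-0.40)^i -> [7.72, -3.09, 1.24, -0.49, 0.2]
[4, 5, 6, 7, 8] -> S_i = 4 + 1*i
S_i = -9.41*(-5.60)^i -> [-9.41, 52.7, -295.1, 1652.55, -9254.26]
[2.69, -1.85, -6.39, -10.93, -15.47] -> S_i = 2.69 + -4.54*i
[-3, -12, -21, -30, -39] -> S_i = -3 + -9*i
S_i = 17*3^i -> [17, 51, 153, 459, 1377]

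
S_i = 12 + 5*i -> [12, 17, 22, 27, 32]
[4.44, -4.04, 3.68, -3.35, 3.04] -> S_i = 4.44*(-0.91)^i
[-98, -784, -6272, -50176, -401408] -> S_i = -98*8^i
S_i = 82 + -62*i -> [82, 20, -42, -104, -166]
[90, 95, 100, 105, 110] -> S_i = 90 + 5*i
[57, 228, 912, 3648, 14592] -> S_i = 57*4^i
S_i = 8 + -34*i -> [8, -26, -60, -94, -128]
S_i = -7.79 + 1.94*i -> [-7.79, -5.85, -3.91, -1.97, -0.03]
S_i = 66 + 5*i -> [66, 71, 76, 81, 86]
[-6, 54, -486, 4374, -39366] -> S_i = -6*-9^i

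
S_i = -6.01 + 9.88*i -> [-6.01, 3.87, 13.75, 23.63, 33.51]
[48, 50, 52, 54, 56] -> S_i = 48 + 2*i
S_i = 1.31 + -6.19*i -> [1.31, -4.88, -11.07, -17.26, -23.45]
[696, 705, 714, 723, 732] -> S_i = 696 + 9*i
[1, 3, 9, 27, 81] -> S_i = 1*3^i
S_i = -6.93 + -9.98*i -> [-6.93, -16.91, -26.89, -36.87, -46.85]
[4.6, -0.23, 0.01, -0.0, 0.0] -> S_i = 4.60*(-0.05)^i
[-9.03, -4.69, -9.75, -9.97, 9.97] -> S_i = Random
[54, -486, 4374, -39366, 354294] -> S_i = 54*-9^i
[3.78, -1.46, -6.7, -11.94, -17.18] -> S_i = 3.78 + -5.24*i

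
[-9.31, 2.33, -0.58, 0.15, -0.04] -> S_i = -9.31*(-0.25)^i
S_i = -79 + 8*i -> [-79, -71, -63, -55, -47]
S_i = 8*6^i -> [8, 48, 288, 1728, 10368]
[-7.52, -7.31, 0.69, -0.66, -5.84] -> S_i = Random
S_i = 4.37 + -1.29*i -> [4.37, 3.08, 1.79, 0.5, -0.79]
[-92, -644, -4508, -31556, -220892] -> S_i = -92*7^i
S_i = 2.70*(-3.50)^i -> [2.7, -9.45, 33.08, -115.76, 405.17]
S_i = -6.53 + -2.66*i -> [-6.53, -9.19, -11.85, -14.51, -17.17]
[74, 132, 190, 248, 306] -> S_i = 74 + 58*i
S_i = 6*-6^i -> [6, -36, 216, -1296, 7776]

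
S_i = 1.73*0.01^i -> [1.73, 0.02, 0.0, 0.0, 0.0]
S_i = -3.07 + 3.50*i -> [-3.07, 0.43, 3.93, 7.43, 10.93]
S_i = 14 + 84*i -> [14, 98, 182, 266, 350]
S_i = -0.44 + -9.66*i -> [-0.44, -10.1, -19.76, -29.42, -39.08]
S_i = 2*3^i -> [2, 6, 18, 54, 162]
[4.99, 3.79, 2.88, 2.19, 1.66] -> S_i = 4.99*0.76^i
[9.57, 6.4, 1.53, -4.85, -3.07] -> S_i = Random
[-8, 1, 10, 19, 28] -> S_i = -8 + 9*i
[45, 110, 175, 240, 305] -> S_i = 45 + 65*i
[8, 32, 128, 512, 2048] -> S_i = 8*4^i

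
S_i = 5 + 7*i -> [5, 12, 19, 26, 33]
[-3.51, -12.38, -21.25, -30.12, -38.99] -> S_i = -3.51 + -8.87*i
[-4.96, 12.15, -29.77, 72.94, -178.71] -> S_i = -4.96*(-2.45)^i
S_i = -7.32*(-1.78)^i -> [-7.32, 13.03, -23.19, 41.28, -73.48]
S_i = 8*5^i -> [8, 40, 200, 1000, 5000]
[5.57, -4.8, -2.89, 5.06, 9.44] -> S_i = Random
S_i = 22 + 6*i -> [22, 28, 34, 40, 46]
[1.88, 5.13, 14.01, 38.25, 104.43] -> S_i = 1.88*2.73^i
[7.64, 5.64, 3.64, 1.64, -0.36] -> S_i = 7.64 + -2.00*i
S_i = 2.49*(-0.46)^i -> [2.49, -1.15, 0.53, -0.24, 0.11]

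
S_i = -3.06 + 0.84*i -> [-3.06, -2.22, -1.38, -0.54, 0.3]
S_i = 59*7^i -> [59, 413, 2891, 20237, 141659]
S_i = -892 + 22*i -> [-892, -870, -848, -826, -804]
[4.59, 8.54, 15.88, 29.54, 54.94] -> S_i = 4.59*1.86^i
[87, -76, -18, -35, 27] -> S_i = Random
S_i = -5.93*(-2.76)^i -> [-5.93, 16.37, -45.17, 124.68, -344.11]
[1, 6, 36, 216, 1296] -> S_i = 1*6^i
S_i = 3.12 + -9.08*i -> [3.12, -5.96, -15.04, -24.12, -33.2]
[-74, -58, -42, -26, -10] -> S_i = -74 + 16*i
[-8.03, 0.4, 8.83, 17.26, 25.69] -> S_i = -8.03 + 8.43*i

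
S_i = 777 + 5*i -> [777, 782, 787, 792, 797]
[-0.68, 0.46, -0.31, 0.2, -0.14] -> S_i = -0.68*(-0.67)^i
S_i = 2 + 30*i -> [2, 32, 62, 92, 122]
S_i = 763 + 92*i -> [763, 855, 947, 1039, 1131]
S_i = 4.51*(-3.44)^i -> [4.51, -15.51, 53.37, -183.59, 631.55]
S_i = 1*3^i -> [1, 3, 9, 27, 81]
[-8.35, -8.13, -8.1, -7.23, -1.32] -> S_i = Random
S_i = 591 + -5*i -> [591, 586, 581, 576, 571]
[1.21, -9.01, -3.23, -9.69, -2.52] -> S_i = Random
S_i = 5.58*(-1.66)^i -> [5.58, -9.26, 15.38, -25.52, 42.37]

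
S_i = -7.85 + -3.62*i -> [-7.85, -11.47, -15.09, -18.71, -22.33]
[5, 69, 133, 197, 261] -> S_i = 5 + 64*i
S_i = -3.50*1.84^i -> [-3.5, -6.44, -11.85, -21.8, -40.12]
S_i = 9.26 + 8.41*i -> [9.26, 17.67, 26.08, 34.49, 42.9]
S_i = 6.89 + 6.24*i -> [6.89, 13.13, 19.37, 25.61, 31.85]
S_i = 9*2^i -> [9, 18, 36, 72, 144]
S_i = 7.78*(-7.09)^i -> [7.78, -55.16, 391.09, -2772.8, 19659.14]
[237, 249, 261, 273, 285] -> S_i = 237 + 12*i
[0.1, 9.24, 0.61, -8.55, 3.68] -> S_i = Random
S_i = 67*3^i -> [67, 201, 603, 1809, 5427]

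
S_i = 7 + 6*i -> [7, 13, 19, 25, 31]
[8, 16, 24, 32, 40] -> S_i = 8 + 8*i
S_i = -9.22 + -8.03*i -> [-9.22, -17.25, -25.28, -33.31, -41.34]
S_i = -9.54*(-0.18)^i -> [-9.54, 1.72, -0.31, 0.06, -0.01]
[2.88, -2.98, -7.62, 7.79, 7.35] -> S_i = Random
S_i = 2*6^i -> [2, 12, 72, 432, 2592]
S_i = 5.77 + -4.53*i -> [5.77, 1.24, -3.29, -7.82, -12.35]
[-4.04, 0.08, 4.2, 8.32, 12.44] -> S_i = -4.04 + 4.12*i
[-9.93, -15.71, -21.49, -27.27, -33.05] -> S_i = -9.93 + -5.78*i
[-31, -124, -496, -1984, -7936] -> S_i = -31*4^i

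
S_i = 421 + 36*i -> [421, 457, 493, 529, 565]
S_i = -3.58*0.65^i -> [-3.58, -2.33, -1.51, -0.98, -0.64]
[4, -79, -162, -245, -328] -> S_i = 4 + -83*i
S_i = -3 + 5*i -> [-3, 2, 7, 12, 17]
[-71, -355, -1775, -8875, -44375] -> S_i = -71*5^i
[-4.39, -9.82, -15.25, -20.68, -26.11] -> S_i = -4.39 + -5.43*i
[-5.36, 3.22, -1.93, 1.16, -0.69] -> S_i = -5.36*(-0.60)^i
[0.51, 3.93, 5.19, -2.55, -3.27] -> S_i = Random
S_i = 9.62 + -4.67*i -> [9.62, 4.95, 0.28, -4.39, -9.06]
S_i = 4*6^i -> [4, 24, 144, 864, 5184]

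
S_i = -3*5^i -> [-3, -15, -75, -375, -1875]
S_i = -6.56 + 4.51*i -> [-6.56, -2.05, 2.46, 6.97, 11.48]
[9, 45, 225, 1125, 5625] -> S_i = 9*5^i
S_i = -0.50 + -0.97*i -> [-0.5, -1.47, -2.44, -3.41, -4.38]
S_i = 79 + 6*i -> [79, 85, 91, 97, 103]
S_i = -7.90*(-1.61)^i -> [-7.9, 12.72, -20.48, 32.97, -53.08]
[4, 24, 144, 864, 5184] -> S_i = 4*6^i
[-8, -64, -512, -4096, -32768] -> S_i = -8*8^i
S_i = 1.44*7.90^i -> [1.44, 11.38, 89.87, 709.98, 5608.81]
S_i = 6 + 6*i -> [6, 12, 18, 24, 30]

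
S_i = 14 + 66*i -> [14, 80, 146, 212, 278]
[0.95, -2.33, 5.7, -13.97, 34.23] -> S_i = 0.95*(-2.45)^i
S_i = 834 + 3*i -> [834, 837, 840, 843, 846]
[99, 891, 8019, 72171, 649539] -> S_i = 99*9^i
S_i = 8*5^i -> [8, 40, 200, 1000, 5000]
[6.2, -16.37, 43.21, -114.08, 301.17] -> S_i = 6.20*(-2.64)^i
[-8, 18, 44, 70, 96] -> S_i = -8 + 26*i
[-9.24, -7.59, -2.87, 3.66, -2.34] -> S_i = Random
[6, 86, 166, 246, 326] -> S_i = 6 + 80*i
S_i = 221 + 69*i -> [221, 290, 359, 428, 497]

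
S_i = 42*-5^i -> [42, -210, 1050, -5250, 26250]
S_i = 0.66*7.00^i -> [0.66, 4.62, 32.34, 226.38, 1584.66]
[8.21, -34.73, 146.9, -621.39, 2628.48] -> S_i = 8.21*(-4.23)^i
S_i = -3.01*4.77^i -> [-3.01, -14.36, -68.49, -326.68, -1558.26]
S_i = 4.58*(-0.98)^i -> [4.58, -4.49, 4.4, -4.31, 4.22]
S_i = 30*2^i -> [30, 60, 120, 240, 480]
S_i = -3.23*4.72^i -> [-3.23, -15.25, -71.96, -339.65, -1603.14]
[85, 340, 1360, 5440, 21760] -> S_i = 85*4^i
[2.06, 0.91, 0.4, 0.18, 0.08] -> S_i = 2.06*0.44^i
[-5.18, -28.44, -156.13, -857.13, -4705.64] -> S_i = -5.18*5.49^i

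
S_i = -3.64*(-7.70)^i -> [-3.64, 28.03, -215.82, 1661.78, -12795.71]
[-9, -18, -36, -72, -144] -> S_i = -9*2^i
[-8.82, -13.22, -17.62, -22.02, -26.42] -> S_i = -8.82 + -4.40*i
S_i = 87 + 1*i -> [87, 88, 89, 90, 91]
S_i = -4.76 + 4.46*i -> [-4.76, -0.3, 4.16, 8.62, 13.08]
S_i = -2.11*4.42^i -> [-2.11, -9.33, -41.22, -182.2, -805.33]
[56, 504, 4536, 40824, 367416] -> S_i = 56*9^i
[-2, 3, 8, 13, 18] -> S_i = -2 + 5*i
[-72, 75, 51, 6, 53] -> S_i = Random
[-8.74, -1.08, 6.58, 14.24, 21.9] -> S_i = -8.74 + 7.66*i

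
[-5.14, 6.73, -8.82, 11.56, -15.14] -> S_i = -5.14*(-1.31)^i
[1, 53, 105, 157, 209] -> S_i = 1 + 52*i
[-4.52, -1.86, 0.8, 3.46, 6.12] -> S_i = -4.52 + 2.66*i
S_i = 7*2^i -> [7, 14, 28, 56, 112]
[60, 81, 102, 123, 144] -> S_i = 60 + 21*i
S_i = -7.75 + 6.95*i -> [-7.75, -0.8, 6.15, 13.1, 20.05]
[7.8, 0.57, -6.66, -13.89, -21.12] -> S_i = 7.80 + -7.23*i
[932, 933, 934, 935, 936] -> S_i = 932 + 1*i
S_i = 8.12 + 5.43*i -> [8.12, 13.55, 18.98, 24.41, 29.84]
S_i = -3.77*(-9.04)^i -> [-3.77, 34.08, -308.09, 2785.14, -25177.64]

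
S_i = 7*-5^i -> [7, -35, 175, -875, 4375]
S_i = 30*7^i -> [30, 210, 1470, 10290, 72030]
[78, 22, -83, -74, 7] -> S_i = Random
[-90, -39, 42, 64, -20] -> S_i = Random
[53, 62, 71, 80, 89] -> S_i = 53 + 9*i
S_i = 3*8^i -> [3, 24, 192, 1536, 12288]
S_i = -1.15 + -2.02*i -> [-1.15, -3.17, -5.19, -7.21, -9.23]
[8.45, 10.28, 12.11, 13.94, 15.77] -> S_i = 8.45 + 1.83*i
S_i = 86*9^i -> [86, 774, 6966, 62694, 564246]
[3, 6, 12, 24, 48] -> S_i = 3*2^i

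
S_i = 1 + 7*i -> [1, 8, 15, 22, 29]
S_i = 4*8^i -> [4, 32, 256, 2048, 16384]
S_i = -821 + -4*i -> [-821, -825, -829, -833, -837]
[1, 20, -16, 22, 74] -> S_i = Random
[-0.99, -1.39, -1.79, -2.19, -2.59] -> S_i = -0.99 + -0.40*i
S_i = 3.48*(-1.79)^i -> [3.48, -6.23, 11.15, -19.96, 35.73]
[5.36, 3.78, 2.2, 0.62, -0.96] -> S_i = 5.36 + -1.58*i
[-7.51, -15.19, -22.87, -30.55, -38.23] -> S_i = -7.51 + -7.68*i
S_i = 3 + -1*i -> [3, 2, 1, 0, -1]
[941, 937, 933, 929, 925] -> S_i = 941 + -4*i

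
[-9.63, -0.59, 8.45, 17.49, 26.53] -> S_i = -9.63 + 9.04*i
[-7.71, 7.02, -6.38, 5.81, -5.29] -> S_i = -7.71*(-0.91)^i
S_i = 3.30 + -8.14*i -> [3.3, -4.84, -12.98, -21.12, -29.26]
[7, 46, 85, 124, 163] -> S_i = 7 + 39*i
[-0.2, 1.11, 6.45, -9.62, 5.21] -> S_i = Random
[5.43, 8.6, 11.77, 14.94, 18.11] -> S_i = 5.43 + 3.17*i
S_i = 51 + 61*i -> [51, 112, 173, 234, 295]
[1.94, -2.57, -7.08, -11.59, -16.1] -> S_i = 1.94 + -4.51*i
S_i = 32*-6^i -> [32, -192, 1152, -6912, 41472]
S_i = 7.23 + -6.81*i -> [7.23, 0.42, -6.39, -13.2, -20.01]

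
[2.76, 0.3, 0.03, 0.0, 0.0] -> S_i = 2.76*0.11^i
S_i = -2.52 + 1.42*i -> [-2.52, -1.1, 0.32, 1.74, 3.16]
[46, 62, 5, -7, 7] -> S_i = Random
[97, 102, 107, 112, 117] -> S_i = 97 + 5*i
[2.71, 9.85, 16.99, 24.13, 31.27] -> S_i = 2.71 + 7.14*i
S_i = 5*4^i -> [5, 20, 80, 320, 1280]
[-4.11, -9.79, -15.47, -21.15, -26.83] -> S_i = -4.11 + -5.68*i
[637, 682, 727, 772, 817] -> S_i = 637 + 45*i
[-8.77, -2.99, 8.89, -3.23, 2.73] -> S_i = Random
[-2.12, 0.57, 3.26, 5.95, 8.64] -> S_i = -2.12 + 2.69*i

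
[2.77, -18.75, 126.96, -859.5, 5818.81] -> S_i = 2.77*(-6.77)^i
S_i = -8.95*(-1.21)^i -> [-8.95, 10.83, -13.1, 15.86, -19.19]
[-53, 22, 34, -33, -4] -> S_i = Random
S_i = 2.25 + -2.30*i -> [2.25, -0.05, -2.35, -4.65, -6.95]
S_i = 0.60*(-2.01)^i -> [0.6, -1.21, 2.42, -4.87, 9.79]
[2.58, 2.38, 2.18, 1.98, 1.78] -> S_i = 2.58 + -0.20*i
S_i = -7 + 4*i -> [-7, -3, 1, 5, 9]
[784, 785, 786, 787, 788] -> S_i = 784 + 1*i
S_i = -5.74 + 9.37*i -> [-5.74, 3.63, 13.0, 22.37, 31.74]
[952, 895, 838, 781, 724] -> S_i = 952 + -57*i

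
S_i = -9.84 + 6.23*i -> [-9.84, -3.61, 2.62, 8.85, 15.08]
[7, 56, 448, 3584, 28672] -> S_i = 7*8^i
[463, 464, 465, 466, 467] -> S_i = 463 + 1*i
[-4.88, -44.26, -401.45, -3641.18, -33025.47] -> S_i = -4.88*9.07^i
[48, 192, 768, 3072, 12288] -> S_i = 48*4^i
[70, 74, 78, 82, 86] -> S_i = 70 + 4*i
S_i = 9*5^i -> [9, 45, 225, 1125, 5625]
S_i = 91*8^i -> [91, 728, 5824, 46592, 372736]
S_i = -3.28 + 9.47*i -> [-3.28, 6.19, 15.66, 25.13, 34.6]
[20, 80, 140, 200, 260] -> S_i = 20 + 60*i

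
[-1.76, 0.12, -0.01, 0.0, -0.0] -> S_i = -1.76*(-0.07)^i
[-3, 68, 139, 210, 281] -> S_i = -3 + 71*i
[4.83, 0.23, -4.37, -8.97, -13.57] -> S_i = 4.83 + -4.60*i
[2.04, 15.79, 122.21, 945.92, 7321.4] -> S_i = 2.04*7.74^i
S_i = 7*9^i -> [7, 63, 567, 5103, 45927]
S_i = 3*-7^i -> [3, -21, 147, -1029, 7203]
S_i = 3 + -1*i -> [3, 2, 1, 0, -1]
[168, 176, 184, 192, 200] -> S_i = 168 + 8*i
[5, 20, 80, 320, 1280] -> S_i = 5*4^i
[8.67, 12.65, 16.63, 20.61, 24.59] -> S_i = 8.67 + 3.98*i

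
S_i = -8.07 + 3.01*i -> [-8.07, -5.06, -2.05, 0.96, 3.97]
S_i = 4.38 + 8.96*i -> [4.38, 13.34, 22.3, 31.26, 40.22]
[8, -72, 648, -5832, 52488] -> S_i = 8*-9^i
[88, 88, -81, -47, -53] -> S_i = Random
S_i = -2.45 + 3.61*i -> [-2.45, 1.16, 4.77, 8.38, 11.99]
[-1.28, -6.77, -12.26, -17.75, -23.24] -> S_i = -1.28 + -5.49*i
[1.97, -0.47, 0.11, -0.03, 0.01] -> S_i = 1.97*(-0.24)^i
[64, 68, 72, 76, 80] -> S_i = 64 + 4*i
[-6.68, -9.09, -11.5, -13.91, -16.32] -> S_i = -6.68 + -2.41*i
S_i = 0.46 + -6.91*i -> [0.46, -6.45, -13.36, -20.27, -27.18]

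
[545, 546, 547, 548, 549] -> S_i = 545 + 1*i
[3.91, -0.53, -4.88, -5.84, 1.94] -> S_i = Random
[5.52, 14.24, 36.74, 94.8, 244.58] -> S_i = 5.52*2.58^i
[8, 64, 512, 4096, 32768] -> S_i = 8*8^i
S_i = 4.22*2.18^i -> [4.22, 9.2, 20.06, 43.72, 95.31]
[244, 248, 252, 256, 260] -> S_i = 244 + 4*i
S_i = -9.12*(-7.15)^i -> [-9.12, 65.21, -466.24, 3333.6, -23835.21]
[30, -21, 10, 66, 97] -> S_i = Random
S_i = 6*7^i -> [6, 42, 294, 2058, 14406]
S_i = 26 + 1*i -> [26, 27, 28, 29, 30]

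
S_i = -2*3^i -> [-2, -6, -18, -54, -162]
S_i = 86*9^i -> [86, 774, 6966, 62694, 564246]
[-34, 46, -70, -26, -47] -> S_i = Random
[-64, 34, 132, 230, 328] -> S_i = -64 + 98*i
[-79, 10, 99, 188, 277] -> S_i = -79 + 89*i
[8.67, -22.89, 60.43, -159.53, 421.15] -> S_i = 8.67*(-2.64)^i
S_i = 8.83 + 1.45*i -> [8.83, 10.28, 11.73, 13.18, 14.63]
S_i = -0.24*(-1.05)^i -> [-0.24, 0.25, -0.26, 0.28, -0.29]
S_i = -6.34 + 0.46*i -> [-6.34, -5.88, -5.42, -4.96, -4.5]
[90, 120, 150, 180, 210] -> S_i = 90 + 30*i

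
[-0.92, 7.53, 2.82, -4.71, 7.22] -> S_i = Random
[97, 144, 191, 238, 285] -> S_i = 97 + 47*i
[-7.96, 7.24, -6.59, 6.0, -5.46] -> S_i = -7.96*(-0.91)^i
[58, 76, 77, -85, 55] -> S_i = Random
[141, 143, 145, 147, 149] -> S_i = 141 + 2*i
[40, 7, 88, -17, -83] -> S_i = Random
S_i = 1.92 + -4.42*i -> [1.92, -2.5, -6.92, -11.34, -15.76]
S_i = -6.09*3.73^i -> [-6.09, -22.72, -84.73, -316.04, -1178.83]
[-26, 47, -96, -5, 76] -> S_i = Random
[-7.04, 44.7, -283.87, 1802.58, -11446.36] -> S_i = -7.04*(-6.35)^i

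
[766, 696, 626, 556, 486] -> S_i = 766 + -70*i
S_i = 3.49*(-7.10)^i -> [3.49, -24.78, 175.93, -1249.11, 8868.68]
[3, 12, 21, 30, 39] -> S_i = 3 + 9*i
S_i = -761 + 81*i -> [-761, -680, -599, -518, -437]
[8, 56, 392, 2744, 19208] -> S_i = 8*7^i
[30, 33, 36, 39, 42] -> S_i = 30 + 3*i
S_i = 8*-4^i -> [8, -32, 128, -512, 2048]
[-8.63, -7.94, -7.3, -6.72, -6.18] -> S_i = -8.63*0.92^i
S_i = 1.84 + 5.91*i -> [1.84, 7.75, 13.66, 19.57, 25.48]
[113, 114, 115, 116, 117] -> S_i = 113 + 1*i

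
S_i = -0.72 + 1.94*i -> [-0.72, 1.22, 3.16, 5.1, 7.04]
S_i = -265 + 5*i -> [-265, -260, -255, -250, -245]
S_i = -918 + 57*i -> [-918, -861, -804, -747, -690]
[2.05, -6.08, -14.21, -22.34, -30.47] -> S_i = 2.05 + -8.13*i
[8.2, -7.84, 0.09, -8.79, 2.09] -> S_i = Random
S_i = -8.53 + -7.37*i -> [-8.53, -15.9, -23.27, -30.64, -38.01]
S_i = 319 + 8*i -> [319, 327, 335, 343, 351]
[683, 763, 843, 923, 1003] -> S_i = 683 + 80*i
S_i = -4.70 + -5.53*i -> [-4.7, -10.23, -15.76, -21.29, -26.82]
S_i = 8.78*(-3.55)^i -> [8.78, -31.17, 110.65, -392.81, 1394.47]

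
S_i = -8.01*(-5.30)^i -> [-8.01, 42.45, -225.0, 1192.5, -6320.28]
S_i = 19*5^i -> [19, 95, 475, 2375, 11875]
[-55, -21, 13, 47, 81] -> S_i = -55 + 34*i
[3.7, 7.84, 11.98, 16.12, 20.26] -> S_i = 3.70 + 4.14*i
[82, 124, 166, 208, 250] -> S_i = 82 + 42*i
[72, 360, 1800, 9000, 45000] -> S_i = 72*5^i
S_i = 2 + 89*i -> [2, 91, 180, 269, 358]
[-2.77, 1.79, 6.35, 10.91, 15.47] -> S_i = -2.77 + 4.56*i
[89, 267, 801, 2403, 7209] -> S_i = 89*3^i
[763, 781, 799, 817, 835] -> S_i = 763 + 18*i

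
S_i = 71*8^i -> [71, 568, 4544, 36352, 290816]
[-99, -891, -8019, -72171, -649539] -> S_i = -99*9^i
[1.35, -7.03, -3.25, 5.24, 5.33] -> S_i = Random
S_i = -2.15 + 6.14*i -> [-2.15, 3.99, 10.13, 16.27, 22.41]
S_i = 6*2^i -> [6, 12, 24, 48, 96]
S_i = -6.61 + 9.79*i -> [-6.61, 3.18, 12.97, 22.76, 32.55]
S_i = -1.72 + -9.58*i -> [-1.72, -11.3, -20.88, -30.46, -40.04]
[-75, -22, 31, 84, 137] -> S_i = -75 + 53*i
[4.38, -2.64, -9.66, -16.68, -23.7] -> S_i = 4.38 + -7.02*i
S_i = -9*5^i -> [-9, -45, -225, -1125, -5625]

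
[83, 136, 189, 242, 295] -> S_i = 83 + 53*i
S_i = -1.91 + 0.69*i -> [-1.91, -1.22, -0.53, 0.16, 0.85]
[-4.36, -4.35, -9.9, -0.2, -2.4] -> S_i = Random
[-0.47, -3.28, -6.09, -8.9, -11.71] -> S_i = -0.47 + -2.81*i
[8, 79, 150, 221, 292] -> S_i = 8 + 71*i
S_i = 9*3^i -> [9, 27, 81, 243, 729]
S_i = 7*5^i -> [7, 35, 175, 875, 4375]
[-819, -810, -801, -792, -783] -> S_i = -819 + 9*i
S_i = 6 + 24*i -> [6, 30, 54, 78, 102]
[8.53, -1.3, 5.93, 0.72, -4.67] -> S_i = Random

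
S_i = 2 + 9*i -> [2, 11, 20, 29, 38]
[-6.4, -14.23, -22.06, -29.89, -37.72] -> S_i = -6.40 + -7.83*i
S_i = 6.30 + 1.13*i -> [6.3, 7.43, 8.56, 9.69, 10.82]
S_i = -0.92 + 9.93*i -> [-0.92, 9.01, 18.94, 28.87, 38.8]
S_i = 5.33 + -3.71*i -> [5.33, 1.62, -2.09, -5.8, -9.51]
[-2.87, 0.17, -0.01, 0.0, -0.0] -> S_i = -2.87*(-0.06)^i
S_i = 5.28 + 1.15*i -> [5.28, 6.43, 7.58, 8.73, 9.88]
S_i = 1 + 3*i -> [1, 4, 7, 10, 13]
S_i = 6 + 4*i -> [6, 10, 14, 18, 22]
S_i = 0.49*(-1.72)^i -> [0.49, -0.84, 1.45, -2.49, 4.29]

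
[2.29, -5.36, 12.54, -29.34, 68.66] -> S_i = 2.29*(-2.34)^i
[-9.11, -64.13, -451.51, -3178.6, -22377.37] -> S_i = -9.11*7.04^i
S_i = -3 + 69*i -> [-3, 66, 135, 204, 273]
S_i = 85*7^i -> [85, 595, 4165, 29155, 204085]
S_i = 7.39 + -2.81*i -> [7.39, 4.58, 1.77, -1.04, -3.85]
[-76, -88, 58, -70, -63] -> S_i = Random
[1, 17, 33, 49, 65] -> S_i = 1 + 16*i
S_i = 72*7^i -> [72, 504, 3528, 24696, 172872]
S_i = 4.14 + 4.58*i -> [4.14, 8.72, 13.3, 17.88, 22.46]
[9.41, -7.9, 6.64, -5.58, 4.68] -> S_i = 9.41*(-0.84)^i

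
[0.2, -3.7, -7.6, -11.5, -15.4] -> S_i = 0.20 + -3.90*i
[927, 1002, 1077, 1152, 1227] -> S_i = 927 + 75*i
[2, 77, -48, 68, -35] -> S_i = Random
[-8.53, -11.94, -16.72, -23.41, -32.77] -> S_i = -8.53*1.40^i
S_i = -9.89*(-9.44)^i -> [-9.89, 93.36, -881.33, 8319.79, -78538.8]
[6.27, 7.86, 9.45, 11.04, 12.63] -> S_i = 6.27 + 1.59*i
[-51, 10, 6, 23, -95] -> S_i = Random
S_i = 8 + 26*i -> [8, 34, 60, 86, 112]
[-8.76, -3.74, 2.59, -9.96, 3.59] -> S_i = Random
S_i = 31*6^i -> [31, 186, 1116, 6696, 40176]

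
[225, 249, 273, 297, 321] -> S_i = 225 + 24*i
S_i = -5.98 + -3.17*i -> [-5.98, -9.15, -12.32, -15.49, -18.66]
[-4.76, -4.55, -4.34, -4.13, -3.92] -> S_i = -4.76 + 0.21*i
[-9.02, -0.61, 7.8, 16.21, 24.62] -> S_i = -9.02 + 8.41*i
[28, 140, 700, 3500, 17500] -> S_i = 28*5^i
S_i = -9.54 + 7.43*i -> [-9.54, -2.11, 5.32, 12.75, 20.18]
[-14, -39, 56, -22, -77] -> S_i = Random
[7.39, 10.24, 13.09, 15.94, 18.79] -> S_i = 7.39 + 2.85*i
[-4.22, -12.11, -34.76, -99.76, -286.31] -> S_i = -4.22*2.87^i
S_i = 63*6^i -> [63, 378, 2268, 13608, 81648]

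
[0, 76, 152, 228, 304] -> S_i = 0 + 76*i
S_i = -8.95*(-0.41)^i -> [-8.95, 3.67, -1.5, 0.62, -0.25]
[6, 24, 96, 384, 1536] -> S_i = 6*4^i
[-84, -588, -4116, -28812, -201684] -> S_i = -84*7^i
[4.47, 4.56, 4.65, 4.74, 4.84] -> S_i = 4.47*1.02^i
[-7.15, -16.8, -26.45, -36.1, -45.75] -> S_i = -7.15 + -9.65*i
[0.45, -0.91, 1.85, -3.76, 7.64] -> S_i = 0.45*(-2.03)^i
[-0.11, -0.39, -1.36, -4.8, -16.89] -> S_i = -0.11*3.52^i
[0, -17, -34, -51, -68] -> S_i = 0 + -17*i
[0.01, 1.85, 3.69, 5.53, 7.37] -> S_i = 0.01 + 1.84*i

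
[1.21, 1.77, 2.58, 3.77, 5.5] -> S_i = 1.21*1.46^i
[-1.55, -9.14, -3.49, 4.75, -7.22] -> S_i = Random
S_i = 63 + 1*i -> [63, 64, 65, 66, 67]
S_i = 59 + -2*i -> [59, 57, 55, 53, 51]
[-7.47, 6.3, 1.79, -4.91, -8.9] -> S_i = Random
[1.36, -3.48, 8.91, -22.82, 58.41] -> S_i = 1.36*(-2.56)^i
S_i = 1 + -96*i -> [1, -95, -191, -287, -383]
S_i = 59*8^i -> [59, 472, 3776, 30208, 241664]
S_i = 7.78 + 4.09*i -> [7.78, 11.87, 15.96, 20.05, 24.14]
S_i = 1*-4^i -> [1, -4, 16, -64, 256]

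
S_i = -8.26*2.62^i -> [-8.26, -21.64, -56.7, -148.55, -389.21]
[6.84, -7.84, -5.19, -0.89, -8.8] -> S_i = Random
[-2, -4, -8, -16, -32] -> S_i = -2*2^i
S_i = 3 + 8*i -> [3, 11, 19, 27, 35]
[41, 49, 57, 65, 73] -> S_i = 41 + 8*i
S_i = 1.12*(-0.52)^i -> [1.12, -0.58, 0.3, -0.16, 0.08]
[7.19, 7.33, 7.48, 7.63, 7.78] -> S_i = 7.19*1.02^i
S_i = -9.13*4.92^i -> [-9.13, -44.92, -221.0, -1087.34, -5349.72]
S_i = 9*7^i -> [9, 63, 441, 3087, 21609]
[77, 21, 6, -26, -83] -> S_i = Random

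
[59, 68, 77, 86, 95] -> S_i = 59 + 9*i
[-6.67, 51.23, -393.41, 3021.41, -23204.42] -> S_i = -6.67*(-7.68)^i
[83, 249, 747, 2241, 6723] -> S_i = 83*3^i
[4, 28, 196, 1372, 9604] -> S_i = 4*7^i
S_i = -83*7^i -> [-83, -581, -4067, -28469, -199283]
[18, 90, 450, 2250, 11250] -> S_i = 18*5^i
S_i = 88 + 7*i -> [88, 95, 102, 109, 116]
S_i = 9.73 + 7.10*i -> [9.73, 16.83, 23.93, 31.03, 38.13]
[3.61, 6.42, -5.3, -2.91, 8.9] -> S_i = Random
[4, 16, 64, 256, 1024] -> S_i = 4*4^i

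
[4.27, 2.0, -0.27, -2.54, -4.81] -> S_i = 4.27 + -2.27*i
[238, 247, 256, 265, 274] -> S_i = 238 + 9*i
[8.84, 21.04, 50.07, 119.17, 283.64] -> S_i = 8.84*2.38^i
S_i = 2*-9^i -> [2, -18, 162, -1458, 13122]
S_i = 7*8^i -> [7, 56, 448, 3584, 28672]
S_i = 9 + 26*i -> [9, 35, 61, 87, 113]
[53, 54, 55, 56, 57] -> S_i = 53 + 1*i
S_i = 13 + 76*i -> [13, 89, 165, 241, 317]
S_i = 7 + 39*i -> [7, 46, 85, 124, 163]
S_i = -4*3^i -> [-4, -12, -36, -108, -324]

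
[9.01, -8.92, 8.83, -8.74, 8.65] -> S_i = 9.01*(-0.99)^i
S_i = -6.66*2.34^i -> [-6.66, -15.58, -36.47, -85.33, -199.68]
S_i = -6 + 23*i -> [-6, 17, 40, 63, 86]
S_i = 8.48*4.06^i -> [8.48, 34.43, 139.78, 567.51, 2304.09]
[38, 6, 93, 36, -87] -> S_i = Random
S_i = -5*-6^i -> [-5, 30, -180, 1080, -6480]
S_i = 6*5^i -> [6, 30, 150, 750, 3750]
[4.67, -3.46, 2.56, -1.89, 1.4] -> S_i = 4.67*(-0.74)^i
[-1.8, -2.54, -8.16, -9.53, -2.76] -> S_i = Random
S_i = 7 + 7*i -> [7, 14, 21, 28, 35]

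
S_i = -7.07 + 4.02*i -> [-7.07, -3.05, 0.97, 4.99, 9.01]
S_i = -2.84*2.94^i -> [-2.84, -8.35, -24.55, -72.17, -212.18]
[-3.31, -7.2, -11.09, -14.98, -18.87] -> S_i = -3.31 + -3.89*i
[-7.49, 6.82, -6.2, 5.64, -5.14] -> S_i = -7.49*(-0.91)^i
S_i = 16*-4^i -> [16, -64, 256, -1024, 4096]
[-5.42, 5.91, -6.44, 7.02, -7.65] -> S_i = -5.42*(-1.09)^i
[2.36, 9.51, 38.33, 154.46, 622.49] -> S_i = 2.36*4.03^i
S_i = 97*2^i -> [97, 194, 388, 776, 1552]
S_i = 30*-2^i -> [30, -60, 120, -240, 480]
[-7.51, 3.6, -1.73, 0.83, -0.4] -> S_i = -7.51*(-0.48)^i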